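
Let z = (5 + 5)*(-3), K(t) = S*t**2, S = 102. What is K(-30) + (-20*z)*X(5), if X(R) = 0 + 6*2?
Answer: 99000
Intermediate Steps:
X(R) = 12 (X(R) = 0 + 12 = 12)
K(t) = 102*t**2
z = -30 (z = 10*(-3) = -30)
K(-30) + (-20*z)*X(5) = 102*(-30)**2 - 20*(-30)*12 = 102*900 + 600*12 = 91800 + 7200 = 99000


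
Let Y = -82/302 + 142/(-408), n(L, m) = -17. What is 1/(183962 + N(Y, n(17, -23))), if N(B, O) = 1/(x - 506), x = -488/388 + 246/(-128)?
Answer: 3160987/581501484286 ≈ 5.4359e-6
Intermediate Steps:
x = -19739/6208 (x = -488*1/388 + 246*(-1/128) = -122/97 - 123/64 = -19739/6208 ≈ -3.1796)
Y = -19085/30804 (Y = -82*1/302 + 142*(-1/408) = -41/151 - 71/204 = -19085/30804 ≈ -0.61956)
N(B, O) = -6208/3160987 (N(B, O) = 1/(-19739/6208 - 506) = 1/(-3160987/6208) = -6208/3160987)
1/(183962 + N(Y, n(17, -23))) = 1/(183962 - 6208/3160987) = 1/(581501484286/3160987) = 3160987/581501484286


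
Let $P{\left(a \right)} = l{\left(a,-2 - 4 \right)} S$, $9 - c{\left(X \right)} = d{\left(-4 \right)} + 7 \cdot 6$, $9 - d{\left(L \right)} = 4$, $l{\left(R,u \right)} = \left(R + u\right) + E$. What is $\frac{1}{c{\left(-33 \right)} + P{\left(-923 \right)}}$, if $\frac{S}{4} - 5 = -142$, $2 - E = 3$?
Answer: $\frac{1}{509602} \approx 1.9623 \cdot 10^{-6}$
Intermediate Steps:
$E = -1$ ($E = 2 - 3 = -1$)
$l{\left(R,u \right)} = -1 + R + u$ ($l{\left(R,u \right)} = \left(R + u\right) - 1 = -1 + R + u$)
$d{\left(L \right)} = 5$ ($d{\left(L \right)} = 9 - 4 = 5$)
$S = -548$ ($S = 20 + 4 \left(-142\right) = 20 - 568 = -548$)
$c{\left(X \right)} = -38$ ($c{\left(X \right)} = 9 - \left(5 + 7 \cdot 6\right) = 9 - \left(5 + 42\right) = 9 - 47 = -38$)
$P{\left(a \right)} = 3836 - 548 a$ ($P{\left(a \right)} = \left(-1 + a - 6\right) \left(-548\right) = \left(-7 + a\right) \left(-548\right) = 3836 - 548 a$)
$\frac{1}{c{\left(-33 \right)} + P{\left(-923 \right)}} = \frac{1}{-38 + \left(3836 - -505804\right)} = \frac{1}{-38 + \left(3836 + 505804\right)} = \frac{1}{-38 + 509640} = \frac{1}{509602}$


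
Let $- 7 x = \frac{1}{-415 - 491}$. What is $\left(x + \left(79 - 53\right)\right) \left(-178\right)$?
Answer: $- \frac{14675477}{3171} \approx -4628.0$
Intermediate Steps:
$x = \frac{1}{6342}$ ($x = - \frac{1}{7 \left(-415 - 491\right)} = - \frac{1}{7 \left(-906\right)} = \left(- \frac{1}{7}\right) \left(- \frac{1}{906}\right) = \frac{1}{6342} \approx 0.00015768$)
$\left(x + \left(79 - 53\right)\right) \left(-178\right) = \left(\frac{1}{6342} + \left(79 - 53\right)\right) \left(-178\right) = \left(\frac{1}{6342} + 26\right) \left(-178\right) = \frac{164893}{6342} \left(-178\right) = - \frac{14675477}{3171}$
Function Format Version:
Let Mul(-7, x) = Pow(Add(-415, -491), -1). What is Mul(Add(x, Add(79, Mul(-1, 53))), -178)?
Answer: Rational(-14675477, 3171) ≈ -4628.0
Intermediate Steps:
x = Rational(1, 6342) (x = Mul(Rational(-1, 7), Pow(Add(-415, -491), -1)) = Mul(Rational(-1, 7), Pow(-906, -1)) = Mul(Rational(-1, 7), Rational(-1, 906)) = Rational(1, 6342) ≈ 0.00015768)
Mul(Add(x, Add(79, Mul(-1, 53))), -178) = Mul(Add(Rational(1, 6342), Add(79, Mul(-1, 53))), -178) = Mul(Add(Rational(1, 6342), Add(79, -53)), -178) = Mul(Add(Rational(1, 6342), 26), -178) = Mul(Rational(164893, 6342), -178) = Rational(-14675477, 3171)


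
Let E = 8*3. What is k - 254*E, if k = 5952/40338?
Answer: -40982416/6723 ≈ -6095.9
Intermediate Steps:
E = 24
k = 992/6723 (k = 5952*(1/40338) = 992/6723 ≈ 0.14755)
k - 254*E = 992/6723 - 254*24 = 992/6723 - 6096 = -40982416/6723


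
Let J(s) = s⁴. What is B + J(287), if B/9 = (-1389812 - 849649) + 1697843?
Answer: 6779777599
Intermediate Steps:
B = -4874562 (B = 9*((-1389812 - 849649) + 1697843) = 9*(-2239461 + 1697843) = 9*(-541618) = -4874562)
B + J(287) = -4874562 + 287⁴ = -4874562 + 6784652161 = 6779777599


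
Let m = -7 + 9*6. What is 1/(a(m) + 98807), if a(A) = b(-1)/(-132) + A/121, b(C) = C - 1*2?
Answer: 484/47822787 ≈ 1.0121e-5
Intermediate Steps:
m = 47 (m = -7 + 54 = 47)
b(C) = -2 + C (b(C) = C - 2 = -2 + C)
a(A) = 1/44 + A/121 (a(A) = (-2 - 1)/(-132) + A/121 = -3*(-1/132) + A*(1/121) = 1/44 + A/121)
1/(a(m) + 98807) = 1/((1/44 + (1/121)*47) + 98807) = 1/((1/44 + 47/121) + 98807) = 1/(199/484 + 98807) = 1/(47822787/484) = 484/47822787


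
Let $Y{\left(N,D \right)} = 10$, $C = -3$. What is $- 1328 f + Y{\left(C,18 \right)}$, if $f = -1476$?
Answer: $1960138$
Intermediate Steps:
$- 1328 f + Y{\left(C,18 \right)} = \left(-1328\right) \left(-1476\right) + 10 = 1960128 + 10 = 1960138$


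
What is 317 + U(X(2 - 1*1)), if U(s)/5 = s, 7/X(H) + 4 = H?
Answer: 916/3 ≈ 305.33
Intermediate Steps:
X(H) = 7/(-4 + H)
U(s) = 5*s
317 + U(X(2 - 1*1)) = 317 + 5*(7/(-4 + (2 - 1*1))) = 317 + 5*(7/(-4 + (2 - 1))) = 317 + 5*(7/(-4 + 1)) = 317 + 5*(7/(-3)) = 317 + 5*(7*(-1/3)) = 317 + 5*(-7/3) = 317 - 35/3 = 916/3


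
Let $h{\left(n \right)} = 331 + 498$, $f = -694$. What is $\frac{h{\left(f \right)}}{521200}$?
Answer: $\frac{829}{521200} \approx 0.0015906$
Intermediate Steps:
$h{\left(n \right)} = 829$
$\frac{h{\left(f \right)}}{521200} = \frac{829}{521200}$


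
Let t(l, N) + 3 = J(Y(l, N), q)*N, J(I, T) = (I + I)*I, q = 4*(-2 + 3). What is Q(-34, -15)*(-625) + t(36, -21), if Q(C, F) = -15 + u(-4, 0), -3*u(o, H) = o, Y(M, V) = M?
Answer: -137680/3 ≈ -45893.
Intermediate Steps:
q = 4 (q = 4*1 = 4)
J(I, T) = 2*I² (J(I, T) = (2*I)*I = 2*I²)
u(o, H) = -o/3
Q(C, F) = -41/3 (Q(C, F) = -15 - ⅓*(-4) = -15 + 4/3 = -41/3)
t(l, N) = -3 + 2*N*l² (t(l, N) = -3 + (2*l²)*N = -3 + 2*N*l²)
Q(-34, -15)*(-625) + t(36, -21) = -41/3*(-625) + (-3 + 2*(-21)*36²) = 25625/3 + (-3 + 2*(-21)*1296) = 25625/3 + (-3 - 54432) = 25625/3 - 54435 = -137680/3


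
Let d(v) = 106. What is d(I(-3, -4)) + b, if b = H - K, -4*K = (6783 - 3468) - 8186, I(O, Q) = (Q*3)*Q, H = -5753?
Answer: -27459/4 ≈ -6864.8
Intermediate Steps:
I(O, Q) = 3*Q**2 (I(O, Q) = (3*Q)*Q = 3*Q**2)
K = 4871/4 (K = -((6783 - 3468) - 8186)/4 = -(3315 - 8186)/4 = -1/4*(-4871) = 4871/4 ≈ 1217.8)
b = -27883/4 (b = -5753 - 1*4871/4 = -5753 - 4871/4 = -27883/4 ≈ -6970.8)
d(I(-3, -4)) + b = 106 - 27883/4 = -27459/4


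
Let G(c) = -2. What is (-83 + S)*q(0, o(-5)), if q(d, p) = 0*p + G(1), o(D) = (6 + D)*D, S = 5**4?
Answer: -1084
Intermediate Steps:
S = 625
o(D) = D*(6 + D)
q(d, p) = -2 (q(d, p) = 0*p - 2 = 0 - 2 = -2)
(-83 + S)*q(0, o(-5)) = (-83 + 625)*(-2) = 542*(-2) = -1084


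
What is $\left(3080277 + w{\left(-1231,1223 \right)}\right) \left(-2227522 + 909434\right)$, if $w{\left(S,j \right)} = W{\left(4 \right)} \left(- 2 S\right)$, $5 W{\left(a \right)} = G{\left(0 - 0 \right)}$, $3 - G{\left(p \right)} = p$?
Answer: $- \frac{20310116149848}{5} \approx -4.062 \cdot 10^{12}$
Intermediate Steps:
$G{\left(p \right)} = 3 - p$
$W{\left(a \right)} = \frac{3}{5}$ ($W{\left(a \right)} = \frac{3 - \left(0 - 0\right)}{5} = \frac{3 - \left(0 + 0\right)}{5} = \frac{3 - 0}{5} = \frac{3 + 0}{5} = \frac{1}{5} \cdot 3 = \frac{3}{5}$)
$w{\left(S,j \right)} = - \frac{6 S}{5}$ ($w{\left(S,j \right)} = \frac{3 \left(- 2 S\right)}{5} = - \frac{6 S}{5}$)
$\left(3080277 + w{\left(-1231,1223 \right)}\right) \left(-2227522 + 909434\right) = \left(3080277 - - \frac{7386}{5}\right) \left(-2227522 + 909434\right) = \left(3080277 + \frac{7386}{5}\right) \left(-1318088\right) = \frac{15408771}{5} \left(-1318088\right) = - \frac{20310116149848}{5}$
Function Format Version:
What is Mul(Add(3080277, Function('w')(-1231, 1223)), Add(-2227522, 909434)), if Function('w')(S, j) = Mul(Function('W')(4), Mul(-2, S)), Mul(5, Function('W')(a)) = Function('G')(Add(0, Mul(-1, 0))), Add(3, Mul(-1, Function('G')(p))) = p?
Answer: Rational(-20310116149848, 5) ≈ -4.0620e+12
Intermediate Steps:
Function('G')(p) = Add(3, Mul(-1, p))
Function('W')(a) = Rational(3, 5) (Function('W')(a) = Mul(Rational(1, 5), Add(3, Mul(-1, Add(0, Mul(-1, 0))))) = Mul(Rational(1, 5), Add(3, Mul(-1, Add(0, 0)))) = Mul(Rational(1, 5), Add(3, Mul(-1, 0))) = Mul(Rational(1, 5), Add(3, 0)) = Mul(Rational(1, 5), 3) = Rational(3, 5))
Function('w')(S, j) = Mul(Rational(-6, 5), S) (Function('w')(S, j) = Mul(Rational(3, 5), Mul(-2, S)) = Mul(Rational(-6, 5), S))
Mul(Add(3080277, Function('w')(-1231, 1223)), Add(-2227522, 909434)) = Mul(Add(3080277, Mul(Rational(-6, 5), -1231)), Add(-2227522, 909434)) = Mul(Add(3080277, Rational(7386, 5)), -1318088) = Mul(Rational(15408771, 5), -1318088) = Rational(-20310116149848, 5)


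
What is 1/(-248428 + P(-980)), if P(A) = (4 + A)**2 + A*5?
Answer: 1/699248 ≈ 1.4301e-6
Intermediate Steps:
P(A) = (4 + A)**2 + 5*A
1/(-248428 + P(-980)) = 1/(-248428 + ((4 - 980)**2 + 5*(-980))) = 1/(-248428 + ((-976)**2 - 4900)) = 1/(-248428 + (952576 - 4900)) = 1/(-248428 + 947676) = 1/699248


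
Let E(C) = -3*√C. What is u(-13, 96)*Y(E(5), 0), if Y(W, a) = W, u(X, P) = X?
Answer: 39*√5 ≈ 87.207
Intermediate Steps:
u(-13, 96)*Y(E(5), 0) = -(-39)*√5 = 39*√5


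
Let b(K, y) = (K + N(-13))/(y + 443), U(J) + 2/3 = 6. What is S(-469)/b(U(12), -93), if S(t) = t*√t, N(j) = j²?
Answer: -492450*I*√469/523 ≈ -20391.0*I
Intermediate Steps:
U(J) = 16/3 (U(J) = -⅔ + 6 = 16/3)
b(K, y) = (169 + K)/(443 + y) (b(K, y) = (K + (-13)²)/(y + 443) = (K + 169)/(443 + y) = (169 + K)/(443 + y))
S(t) = t^(3/2)
S(-469)/b(U(12), -93) = (-469)^(3/2)/(((169 + 16/3)/(443 - 93))) = (-469*I*√469)/(((523/3)/350)) = (-469*I*√469)/(((1/350)*(523/3))) = (-469*I*√469)/(523/1050) = -469*I*√469*(1050/523) = -492450*I*√469/523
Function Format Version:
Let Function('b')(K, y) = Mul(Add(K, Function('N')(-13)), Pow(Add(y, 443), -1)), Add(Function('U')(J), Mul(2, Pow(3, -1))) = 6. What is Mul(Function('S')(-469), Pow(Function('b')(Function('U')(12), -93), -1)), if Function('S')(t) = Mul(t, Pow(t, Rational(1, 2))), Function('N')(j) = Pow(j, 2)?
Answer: Mul(Rational(-492450, 523), I, Pow(469, Rational(1, 2))) ≈ Mul(-20391., I)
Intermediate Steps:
Function('U')(J) = Rational(16, 3) (Function('U')(J) = Add(Rational(-2, 3), 6) = Rational(16, 3))
Function('b')(K, y) = Mul(Pow(Add(443, y), -1), Add(169, K)) (Function('b')(K, y) = Mul(Add(K, Pow(-13, 2)), Pow(Add(y, 443), -1)) = Mul(Add(K, 169), Pow(Add(443, y), -1)) = Mul(Add(169, K), Pow(Add(443, y), -1)) = Mul(Pow(Add(443, y), -1), Add(169, K)))
Function('S')(t) = Pow(t, Rational(3, 2))
Mul(Function('S')(-469), Pow(Function('b')(Function('U')(12), -93), -1)) = Mul(Pow(-469, Rational(3, 2)), Pow(Mul(Pow(Add(443, -93), -1), Add(169, Rational(16, 3))), -1)) = Mul(Mul(-469, I, Pow(469, Rational(1, 2))), Pow(Mul(Pow(350, -1), Rational(523, 3)), -1)) = Mul(Mul(-469, I, Pow(469, Rational(1, 2))), Pow(Mul(Rational(1, 350), Rational(523, 3)), -1)) = Mul(Mul(-469, I, Pow(469, Rational(1, 2))), Pow(Rational(523, 1050), -1)) = Mul(Mul(-469, I, Pow(469, Rational(1, 2))), Rational(1050, 523)) = Mul(Rational(-492450, 523), I, Pow(469, Rational(1, 2)))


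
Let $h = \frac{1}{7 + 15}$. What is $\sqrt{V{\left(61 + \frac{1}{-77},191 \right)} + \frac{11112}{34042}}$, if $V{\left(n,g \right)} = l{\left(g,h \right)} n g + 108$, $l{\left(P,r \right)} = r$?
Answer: $\frac{2 \sqrt{273891929149783}}{1310617} \approx 25.255$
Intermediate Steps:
$h = \frac{1}{22} \approx 0.045455$
$V{\left(n,g \right)} = 108 + \frac{g n}{22}$ ($V{\left(n,g \right)} = \frac{n}{22} g + 108 = \frac{g n}{22} + 108 = 108 + \frac{g n}{22}$)
$\sqrt{V{\left(61 + \frac{1}{-77},191 \right)} + \frac{11112}{34042}} = \sqrt{\left(108 + \frac{1}{22} \cdot 191 \left(61 + \frac{1}{-77}\right)\right) + \frac{11112}{34042}} = \sqrt{\left(108 + \frac{1}{22} \cdot 191 \left(61 - \frac{1}{77}\right)\right) + 11112 \cdot \frac{1}{34042}} = \sqrt{\left(108 + \frac{1}{22} \cdot 191 \cdot \frac{4696}{77}\right) + \frac{5556}{17021}} = \sqrt{\left(108 + \frac{448468}{847}\right) + \frac{5556}{17021}} = \sqrt{\frac{539944}{847} + \frac{5556}{17021}} = \sqrt{\frac{9195092756}{14416787}} = \frac{2 \sqrt{273891929149783}}{1310617}$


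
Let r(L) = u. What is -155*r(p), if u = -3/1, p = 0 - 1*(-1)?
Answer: 465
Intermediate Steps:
p = 1 (p = 0 + 1 = 1)
u = -3 (u = -3*1 = -3)
r(L) = -3
-155*r(p) = -155*(-3) = 465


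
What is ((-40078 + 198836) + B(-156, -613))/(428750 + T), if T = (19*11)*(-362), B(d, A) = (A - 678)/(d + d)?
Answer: 49533787/110164704 ≈ 0.44963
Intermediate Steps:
B(d, A) = (-678 + A)/(2*d) (B(d, A) = (-678 + A)/((2*d)) = (-678 + A)*(1/(2*d)) = (-678 + A)/(2*d))
T = -75658 (T = 209*(-362) = -75658)
((-40078 + 198836) + B(-156, -613))/(428750 + T) = ((-40078 + 198836) + (½)*(-678 - 613)/(-156))/(428750 - 75658) = (158758 + (½)*(-1/156)*(-1291))/353092 = (158758 + 1291/312)*(1/353092) = (49533787/312)*(1/353092) = 49533787/110164704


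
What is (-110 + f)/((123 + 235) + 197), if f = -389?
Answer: -499/555 ≈ -0.89910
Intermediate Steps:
(-110 + f)/((123 + 235) + 197) = (-110 - 389)/((123 + 235) + 197) = -499/(358 + 197) = -499/555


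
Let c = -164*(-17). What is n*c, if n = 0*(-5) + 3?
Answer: 8364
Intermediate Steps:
c = 2788
n = 3 (n = 0 + 3 = 3)
n*c = 3*2788 = 8364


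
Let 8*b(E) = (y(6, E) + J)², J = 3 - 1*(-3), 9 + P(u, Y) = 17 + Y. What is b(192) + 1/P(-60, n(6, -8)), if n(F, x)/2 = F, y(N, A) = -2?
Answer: 41/20 ≈ 2.0500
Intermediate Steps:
n(F, x) = 2*F
P(u, Y) = 8 + Y (P(u, Y) = -9 + (17 + Y) = 8 + Y)
J = 6 (J = 3 + 3 = 6)
b(E) = 2 (b(E) = (-2 + 6)²/8 = (⅛)*4² = (⅛)*16 = 2)
b(192) + 1/P(-60, n(6, -8)) = 2 + 1/(8 + 2*6) = 2 + 1/(8 + 12) = 2 + 1/20 = 41/20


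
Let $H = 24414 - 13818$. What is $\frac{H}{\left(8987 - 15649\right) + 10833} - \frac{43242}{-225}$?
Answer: $\frac{60915494}{312825} \approx 194.73$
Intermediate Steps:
$H = 10596$ ($H = 24414 - 13818 = 10596$)
$\frac{H}{\left(8987 - 15649\right) + 10833} - \frac{43242}{-225} = \frac{10596}{\left(8987 - 15649\right) + 10833} - \frac{43242}{-225} = \frac{10596}{-6662 + 10833} - - \frac{14414}{75} = \frac{10596}{4171} + \frac{14414}{75} = \frac{60915494}{312825}$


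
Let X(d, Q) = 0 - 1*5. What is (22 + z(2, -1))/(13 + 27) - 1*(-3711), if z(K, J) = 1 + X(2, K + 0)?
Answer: 74229/20 ≈ 3711.4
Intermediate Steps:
X(d, Q) = -5 (X(d, Q) = 0 - 5 = -5)
z(K, J) = -4 (z(K, J) = 1 - 5 = -4)
(22 + z(2, -1))/(13 + 27) - 1*(-3711) = (22 - 4)/(13 + 27) - 1*(-3711) = 18/40 + 3711 = (1/40)*18 + 3711 = 9/20 + 3711 = 74229/20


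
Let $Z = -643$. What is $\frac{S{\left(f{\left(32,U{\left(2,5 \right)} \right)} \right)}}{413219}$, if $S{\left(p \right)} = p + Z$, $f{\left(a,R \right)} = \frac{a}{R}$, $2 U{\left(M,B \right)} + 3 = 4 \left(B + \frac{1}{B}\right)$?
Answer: $- \frac{56907}{36776491} \approx -0.0015474$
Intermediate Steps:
$U{\left(M,B \right)} = - \frac{3}{2} + 2 B + \frac{2}{B}$ ($U{\left(M,B \right)} = - \frac{3}{2} + \frac{4 \left(B + \frac{1}{B}\right)}{2} = - \frac{3}{2} + \frac{4 B + \frac{4}{B}}{2} = - \frac{3}{2} + \left(2 B + \frac{2}{B}\right) = - \frac{3}{2} + 2 B + \frac{2}{B}$)
$S{\left(p \right)} = -643 + p$ ($S{\left(p \right)} = p - 643 = -643 + p$)
$\frac{S{\left(f{\left(32,U{\left(2,5 \right)} \right)} \right)}}{413219} = \frac{-643 + \frac{32}{- \frac{3}{2} + 2 \cdot 5 + \frac{2}{5}}}{413219} = \left(-643 + \frac{32}{- \frac{3}{2} + 10 + 2 \cdot \frac{1}{5}}\right) \frac{1}{413219} = \left(-643 + \frac{32}{- \frac{3}{2} + 10 + \frac{2}{5}}\right) \frac{1}{413219} = \left(-643 + \frac{32}{\frac{89}{10}}\right) \frac{1}{413219} = \left(-643 + 32 \cdot \frac{10}{89}\right) \frac{1}{413219} = \left(-643 + \frac{320}{89}\right) \frac{1}{413219} = \left(- \frac{56907}{89}\right) \frac{1}{413219} = - \frac{56907}{36776491}$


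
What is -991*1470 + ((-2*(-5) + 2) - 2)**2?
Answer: -1456670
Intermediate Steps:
-991*1470 + ((-2*(-5) + 2) - 2)**2 = -1456770 + ((10 + 2) - 2)**2 = -1456770 + (12 - 2)**2 = -1456770 + 10**2 = -1456770 + 100 = -1456670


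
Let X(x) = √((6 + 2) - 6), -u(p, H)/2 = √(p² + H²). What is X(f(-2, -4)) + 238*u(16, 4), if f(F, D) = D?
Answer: √2 - 1904*√17 ≈ -7849.0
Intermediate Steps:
u(p, H) = -2*√(H² + p²) (u(p, H) = -2*√(p² + H²) = -2*√(H² + p²))
X(x) = √2 (X(x) = √(8 - 6) = √2)
X(f(-2, -4)) + 238*u(16, 4) = √2 + 238*(-2*√(4² + 16²)) = √2 + 238*(-2*√(16 + 256)) = √2 + 238*(-8*√17) = √2 - 1904*√17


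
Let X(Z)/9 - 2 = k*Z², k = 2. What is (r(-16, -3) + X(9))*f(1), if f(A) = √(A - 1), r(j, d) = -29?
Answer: 0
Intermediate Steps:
X(Z) = 18 + 18*Z² (X(Z) = 18 + 9*(2*Z²) = 18 + 18*Z²)
f(A) = √(-1 + A)
(r(-16, -3) + X(9))*f(1) = (-29 + (18 + 18*9²))*√(-1 + 1) = (-29 + (18 + 18*81))*√0 = (-29 + (18 + 1458))*0 = (-29 + 1476)*0 = 1447*0 = 0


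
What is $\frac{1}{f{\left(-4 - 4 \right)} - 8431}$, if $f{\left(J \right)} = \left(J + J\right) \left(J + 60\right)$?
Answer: $- \frac{1}{9263} \approx -0.00010796$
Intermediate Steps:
$f{\left(J \right)} = 2 J \left(60 + J\right)$
$\frac{1}{f{\left(-4 - 4 \right)} - 8431} = \frac{1}{2 \left(-4 - 4\right) \left(60 - 8\right) - 8431} = \frac{1}{2 \left(-8\right) \left(60 - 8\right) - 8431} = \frac{1}{2 \left(-8\right) 52 - 8431} = \frac{1}{-832 - 8431} = \frac{1}{-9263} = - \frac{1}{9263}$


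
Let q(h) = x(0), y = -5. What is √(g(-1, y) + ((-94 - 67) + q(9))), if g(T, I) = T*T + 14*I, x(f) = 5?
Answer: 15*I ≈ 15.0*I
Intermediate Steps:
q(h) = 5
g(T, I) = T² + 14*I
√(g(-1, y) + ((-94 - 67) + q(9))) = √(((-1)² + 14*(-5)) + ((-94 - 67) + 5)) = √((1 - 70) + (-161 + 5)) = √(-69 - 156) = √(-225) = 15*I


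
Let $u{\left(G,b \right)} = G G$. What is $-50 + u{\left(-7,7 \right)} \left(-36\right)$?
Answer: $-1814$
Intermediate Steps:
$u{\left(G,b \right)} = G^{2}$
$-50 + u{\left(-7,7 \right)} \left(-36\right) = -50 + \left(-7\right)^{2} \left(-36\right) = -50 + 49 \left(-36\right) = -50 - 1764 = -1814$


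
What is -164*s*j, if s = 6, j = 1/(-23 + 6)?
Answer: 984/17 ≈ 57.882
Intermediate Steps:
j = -1/17 (j = 1/(-17) = -1/17 ≈ -0.058824)
-164*s*j = -984*(-1)/17 = -164*(-6/17) = 984/17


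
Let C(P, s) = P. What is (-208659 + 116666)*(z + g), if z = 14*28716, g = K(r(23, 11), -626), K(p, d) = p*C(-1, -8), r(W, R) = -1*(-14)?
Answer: -36982105930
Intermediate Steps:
r(W, R) = 14
K(p, d) = -p (K(p, d) = p*(-1) = -p)
g = -14 (g = -1*14 = -14)
z = 402024
(-208659 + 116666)*(z + g) = (-208659 + 116666)*(402024 - 14) = -91993*402010 = -36982105930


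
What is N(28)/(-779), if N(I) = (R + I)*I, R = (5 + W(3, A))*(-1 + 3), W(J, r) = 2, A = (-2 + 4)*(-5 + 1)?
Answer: -1176/779 ≈ -1.5096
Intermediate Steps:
A = -8 (A = 2*(-4) = -8)
R = 14 (R = (5 + 2)*(-1 + 3) = 7*2 = 14)
N(I) = I*(14 + I) (N(I) = (14 + I)*I = I*(14 + I))
N(28)/(-779) = (28*(14 + 28))/(-779) = (28*42)*(-1/779) = 1176*(-1/779) = -1176/779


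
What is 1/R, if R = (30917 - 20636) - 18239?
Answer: -1/7958 ≈ -0.00012566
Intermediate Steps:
R = -7958 (R = 10281 - 18239 = -7958)
1/R = 1/(-7958) = -1/7958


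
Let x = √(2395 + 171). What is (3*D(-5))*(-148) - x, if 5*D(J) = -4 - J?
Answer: -444/5 - √2566 ≈ -139.46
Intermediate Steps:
D(J) = -⅘ - J/5 (D(J) = (-4 - J)/5 = -⅘ - J/5)
x = √2566 ≈ 50.656
(3*D(-5))*(-148) - x = (3*(-⅘ - ⅕*(-5)))*(-148) - √2566 = (3*(-⅘ + 1))*(-148) - √2566 = (3*(⅕))*(-148) - √2566 = (⅗)*(-148) - √2566 = -444/5 - √2566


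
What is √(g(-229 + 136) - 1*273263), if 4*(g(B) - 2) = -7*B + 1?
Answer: I*√273098 ≈ 522.59*I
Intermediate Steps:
g(B) = 9/4 - 7*B/4 (g(B) = 2 + (-7*B + 1)/4 = 2 + (1 - 7*B)/4 = 2 + (¼ - 7*B/4) = 9/4 - 7*B/4)
√(g(-229 + 136) - 1*273263) = √((9/4 - 7*(-229 + 136)/4) - 1*273263) = √((9/4 - 7/4*(-93)) - 273263) = √((9/4 + 651/4) - 273263) = √(165 - 273263) = √(-273098) = I*√273098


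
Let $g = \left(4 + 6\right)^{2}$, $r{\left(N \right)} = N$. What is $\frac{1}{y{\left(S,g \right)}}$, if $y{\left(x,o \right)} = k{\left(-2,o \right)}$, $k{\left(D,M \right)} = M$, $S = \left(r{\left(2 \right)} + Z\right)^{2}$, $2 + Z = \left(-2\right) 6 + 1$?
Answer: $\frac{1}{100} \approx 0.01$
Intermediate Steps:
$Z = -13$ ($Z = -2 + \left(\left(-2\right) 6 + 1\right) = -2 + \left(-12 + 1\right) = -2 - 11 = -13$)
$g = 100$ ($g = 10^{2} = 100$)
$S = 121$ ($S = \left(2 - 13\right)^{2} = \left(-11\right)^{2} = 121$)
$y{\left(x,o \right)} = o$
$\frac{1}{y{\left(S,g \right)}} = \frac{1}{100}$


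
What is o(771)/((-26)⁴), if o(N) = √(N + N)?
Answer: √1542/456976 ≈ 8.5931e-5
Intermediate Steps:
o(N) = √2*√N (o(N) = √(2*N) = √2*√N)
o(771)/((-26)⁴) = (√2*√771)/((-26)⁴) = √1542/456976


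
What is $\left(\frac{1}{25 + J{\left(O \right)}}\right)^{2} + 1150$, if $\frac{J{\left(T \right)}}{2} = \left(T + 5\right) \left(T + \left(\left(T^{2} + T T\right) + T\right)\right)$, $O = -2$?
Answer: $\frac{2761151}{2401} \approx 1150.0$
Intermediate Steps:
$J{\left(T \right)} = 2 \left(5 + T\right) \left(2 T + 2 T^{2}\right)$ ($J{\left(T \right)} = 2 \left(T + 5\right) \left(T + \left(\left(T^{2} + T T\right) + T\right)\right) = 2 \left(5 + T\right) \left(T + \left(\left(T^{2} + T^{2}\right) + T\right)\right) = 2 \left(5 + T\right) \left(T + \left(2 T^{2} + T\right)\right) = 2 \left(5 + T\right) \left(T + \left(T + 2 T^{2}\right)\right) = 2 \left(5 + T\right) \left(2 T + 2 T^{2}\right)$)
$\left(\frac{1}{25 + J{\left(O \right)}}\right)^{2} + 1150 = \left(\frac{1}{25 + 4 \left(-2\right) \left(5 + \left(-2\right)^{2} + 6 \left(-2\right)\right)}\right)^{2} + 1150 = \left(\frac{1}{25 + 4 \left(-2\right) \left(5 + 4 - 12\right)}\right)^{2} + 1150 = \left(\frac{1}{25 + 4 \left(-2\right) \left(-3\right)}\right)^{2} + 1150 = \left(\frac{1}{25 + 24}\right)^{2} + 1150 = \left(\frac{1}{49}\right)^{2} + 1150 = \frac{1}{2401} + 1150 = \frac{2761151}{2401}$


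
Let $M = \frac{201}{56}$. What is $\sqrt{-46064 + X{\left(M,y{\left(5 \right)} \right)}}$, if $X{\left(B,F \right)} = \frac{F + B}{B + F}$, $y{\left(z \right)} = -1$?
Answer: $i \sqrt{46063} \approx 214.62 i$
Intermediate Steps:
$M = \frac{201}{56}$ ($M = 201 \cdot \frac{1}{56} = \frac{201}{56} \approx 3.5893$)
$X{\left(B,F \right)} = 1$ ($X{\left(B,F \right)} = \frac{B + F}{B + F} = 1$)
$\sqrt{-46064 + X{\left(M,y{\left(5 \right)} \right)}} = \sqrt{-46064 + 1} = \sqrt{-46063} = i \sqrt{46063}$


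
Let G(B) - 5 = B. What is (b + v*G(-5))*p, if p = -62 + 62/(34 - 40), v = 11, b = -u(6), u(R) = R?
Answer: 434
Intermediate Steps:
G(B) = 5 + B
b = -6 (b = -1*6 = -6)
p = -217/3 (p = -62 + 62/(-6) = -62 + 62*(-⅙) = -62 - 31/3 = -217/3 ≈ -72.333)
(b + v*G(-5))*p = (-6 + 11*(5 - 5))*(-217/3) = (-6 + 11*0)*(-217/3) = (-6 + 0)*(-217/3) = -6*(-217/3) = 434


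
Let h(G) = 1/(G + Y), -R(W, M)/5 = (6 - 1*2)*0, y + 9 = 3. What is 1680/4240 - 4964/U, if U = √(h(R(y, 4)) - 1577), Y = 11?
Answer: 21/53 + 2482*I*√3894/1239 ≈ 0.39623 + 125.01*I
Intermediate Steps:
y = -6 (y = -9 + 3 = -6)
R(W, M) = 0 (R(W, M) = -5*(6 - 1*2)*0 = -5*(6 - 2)*0 = -20*0 = -5*0 = 0)
h(G) = 1/(11 + G) (h(G) = 1/(G + 11) = 1/(11 + G))
U = 7*I*√3894/11 (U = √(1/(11 + 0) - 1577) = √(1/11 - 1577) = √(-17346/11) = 7*I*√3894/11 ≈ 39.71*I)
1680/4240 - 4964/U = 1680/4240 - 4964*(-I*√3894/2478) = 1680*(1/4240) - (-2482)*I*√3894/1239 = 21/53 + 2482*I*√3894/1239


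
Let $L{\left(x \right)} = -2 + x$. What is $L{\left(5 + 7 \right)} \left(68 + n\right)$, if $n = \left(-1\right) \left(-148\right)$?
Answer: $2160$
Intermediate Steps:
$n = 148$
$L{\left(5 + 7 \right)} \left(68 + n\right) = \left(-2 + \left(5 + 7\right)\right) \left(68 + 148\right) = \left(-2 + 12\right) 216 = 10 \cdot 216 = 2160$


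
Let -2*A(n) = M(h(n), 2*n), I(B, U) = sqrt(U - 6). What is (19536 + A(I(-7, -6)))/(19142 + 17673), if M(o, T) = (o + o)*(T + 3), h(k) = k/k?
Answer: 19533/36815 - 4*I*sqrt(3)/36815 ≈ 0.53057 - 0.00018819*I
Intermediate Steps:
h(k) = 1
M(o, T) = 2*o*(3 + T) (M(o, T) = (2*o)*(3 + T) = 2*o*(3 + T))
I(B, U) = sqrt(-6 + U)
A(n) = -3 - 2*n (A(n) = -(3 + 2*n) = -(6 + 4*n)/2 = -3 - 2*n)
(19536 + A(I(-7, -6)))/(19142 + 17673) = (19536 + (-3 - 2*sqrt(-6 - 6)))/(19142 + 17673) = (19536 + (-3 - 4*I*sqrt(3)))/36815 = (19536 + (-3 - 4*I*sqrt(3)))*(1/36815) = (19533 - 4*I*sqrt(3))*(1/36815) = 19533/36815 - 4*I*sqrt(3)/36815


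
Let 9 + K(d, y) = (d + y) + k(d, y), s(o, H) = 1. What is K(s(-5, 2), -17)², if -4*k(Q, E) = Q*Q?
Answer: 10201/16 ≈ 637.56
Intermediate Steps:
k(Q, E) = -Q²/4 (k(Q, E) = -Q*Q/4 = -Q²/4)
K(d, y) = -9 + d + y - d²/4 (K(d, y) = -9 + ((d + y) - d²/4) = -9 + (d + y - d²/4) = -9 + d + y - d²/4)
K(s(-5, 2), -17)² = (-9 + 1 - 17 - ¼*1²)² = (-9 + 1 - 17 - ¼*1)² = (-9 + 1 - 17 - ¼)² = (-101/4)² = 10201/16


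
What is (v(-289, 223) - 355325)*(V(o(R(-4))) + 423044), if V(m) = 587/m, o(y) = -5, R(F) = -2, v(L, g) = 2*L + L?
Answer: -753215357536/5 ≈ -1.5064e+11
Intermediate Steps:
v(L, g) = 3*L
(v(-289, 223) - 355325)*(V(o(R(-4))) + 423044) = (3*(-289) - 355325)*(587/(-5) + 423044) = (-867 - 355325)*(587*(-⅕) + 423044) = -356192*(-587/5 + 423044) = -356192*2114633/5 = -753215357536/5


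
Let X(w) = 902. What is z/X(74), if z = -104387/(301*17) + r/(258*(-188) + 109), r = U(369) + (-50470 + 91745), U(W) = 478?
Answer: -2632729483/111684383965 ≈ -0.023573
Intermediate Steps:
r = 41753 (r = 478 + (-50470 + 91745) = 478 + 41275 = 41753)
z = -5265458966/247637215 (z = -104387/(301*17) + 41753/(258*(-188) + 109) = -104387/5117 + 41753/(-48504 + 109) = -104387*1/5117 + 41753/(-48395) = -104387/5117 + 41753*(-1/48395) = -104387/5117 - 41753/48395 = -5265458966/247637215 ≈ -21.263)
z/X(74) = -5265458966/247637215/902 = -5265458966/247637215*1/902 = -2632729483/111684383965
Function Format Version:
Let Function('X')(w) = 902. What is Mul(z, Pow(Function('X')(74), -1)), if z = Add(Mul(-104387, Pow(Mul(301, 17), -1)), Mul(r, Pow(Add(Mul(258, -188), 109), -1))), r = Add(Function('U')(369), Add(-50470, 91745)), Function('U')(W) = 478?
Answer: Rational(-2632729483, 111684383965) ≈ -0.023573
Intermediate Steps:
r = 41753 (r = Add(478, Add(-50470, 91745)) = Add(478, 41275) = 41753)
z = Rational(-5265458966, 247637215) (z = Add(Mul(-104387, Pow(Mul(301, 17), -1)), Mul(41753, Pow(Add(Mul(258, -188), 109), -1))) = Add(Mul(-104387, Pow(5117, -1)), Mul(41753, Pow(Add(-48504, 109), -1))) = Add(Mul(-104387, Rational(1, 5117)), Mul(41753, Pow(-48395, -1))) = Add(Rational(-104387, 5117), Mul(41753, Rational(-1, 48395))) = Add(Rational(-104387, 5117), Rational(-41753, 48395)) = Rational(-5265458966, 247637215) ≈ -21.263)
Mul(z, Pow(Function('X')(74), -1)) = Mul(Rational(-5265458966, 247637215), Pow(902, -1)) = Mul(Rational(-5265458966, 247637215), Rational(1, 902)) = Rational(-2632729483, 111684383965)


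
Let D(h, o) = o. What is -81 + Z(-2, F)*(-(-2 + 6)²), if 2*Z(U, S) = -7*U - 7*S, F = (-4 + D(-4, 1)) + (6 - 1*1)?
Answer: -81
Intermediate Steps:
F = 2 (F = (-4 + 1) + (6 - 1*1) = -3 + (6 - 1) = -3 + 5 = 2)
Z(U, S) = -7*S/2 - 7*U/2 (Z(U, S) = (-7*U - 7*S)/2 = (-7*S - 7*U)/2 = -7*S/2 - 7*U/2)
-81 + Z(-2, F)*(-(-2 + 6)²) = -81 + (-7/2*2 - 7/2*(-2))*(-(-2 + 6)²) = -81 + (-7 + 7)*(-1*4²) = -81 + 0*(-1*16) = -81 + 0*(-16) = -81 + 0 = -81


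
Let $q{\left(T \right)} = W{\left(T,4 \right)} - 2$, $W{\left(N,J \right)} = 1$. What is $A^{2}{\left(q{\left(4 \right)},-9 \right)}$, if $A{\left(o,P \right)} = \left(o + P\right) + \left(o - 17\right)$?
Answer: $784$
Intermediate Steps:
$q{\left(T \right)} = -1$ ($q{\left(T \right)} = 1 - 2 = -1$)
$A{\left(o,P \right)} = -17 + P + 2 o$ ($A{\left(o,P \right)} = \left(P + o\right) + \left(-17 + o\right) = -17 + P + 2 o$)
$A^{2}{\left(q{\left(4 \right)},-9 \right)} = \left(-17 - 9 + 2 \left(-1\right)\right)^{2} = \left(-17 - 9 - 2\right)^{2} = \left(-28\right)^{2} = 784$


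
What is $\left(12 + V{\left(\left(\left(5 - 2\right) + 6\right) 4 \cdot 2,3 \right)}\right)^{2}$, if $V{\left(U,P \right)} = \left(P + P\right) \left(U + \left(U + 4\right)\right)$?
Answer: $810000$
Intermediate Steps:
$V{\left(U,P \right)} = 2 P \left(4 + 2 U\right)$ ($V{\left(U,P \right)} = 2 P \left(U + \left(4 + U\right)\right) = 2 P \left(4 + 2 U\right)$)
$\left(12 + V{\left(\left(\left(5 - 2\right) + 6\right) 4 \cdot 2,3 \right)}\right)^{2} = \left(12 + 4 \cdot 3 \left(2 + \left(\left(5 - 2\right) + 6\right) 4 \cdot 2\right)\right)^{2} = \left(12 + 4 \cdot 3 \left(2 + \left(3 + 6\right) 4 \cdot 2\right)\right)^{2} = \left(12 + 4 \cdot 3 \left(2 + 9 \cdot 4 \cdot 2\right)\right)^{2} = \left(12 + 4 \cdot 3 \left(2 + 36 \cdot 2\right)\right)^{2} = \left(12 + 4 \cdot 3 \left(2 + 72\right)\right)^{2} = \left(12 + 4 \cdot 3 \cdot 74\right)^{2} = \left(12 + 888\right)^{2} = 900^{2} = 810000$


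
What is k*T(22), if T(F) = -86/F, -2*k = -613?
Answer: -26359/22 ≈ -1198.1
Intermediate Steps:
k = 613/2 (k = -½*(-613) = 613/2 ≈ 306.50)
k*T(22) = 613*(-86/22)/2 = 613*(-86*1/22)/2 = (613/2)*(-43/11) = -26359/22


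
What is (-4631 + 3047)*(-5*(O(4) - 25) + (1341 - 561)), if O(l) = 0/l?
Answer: -1433520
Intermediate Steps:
O(l) = 0
(-4631 + 3047)*(-5*(O(4) - 25) + (1341 - 561)) = (-4631 + 3047)*(-5*(0 - 25) + (1341 - 561)) = -1584*(-5*(-25) + 780) = -1584*(125 + 780) = -1584*905 = -1433520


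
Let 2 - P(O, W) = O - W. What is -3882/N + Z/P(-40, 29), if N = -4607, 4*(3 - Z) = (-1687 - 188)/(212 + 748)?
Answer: 74673283/83736832 ≈ 0.89176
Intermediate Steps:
P(O, W) = 2 + W - O (P(O, W) = 2 - (O - W) = 2 + (W - O) = 2 + W - O)
Z = 893/256 (Z = 3 - (-1687 - 188)/(4*(212 + 748)) = 3 - (-1875)/(4*960) = 3 - 1/4*(-125/64) = 3 + 125/256 = 893/256 ≈ 3.4883)
-3882/N + Z/P(-40, 29) = -3882/(-4607) + 893/(256*(2 + 29 - 1*(-40))) = -3882*(-1/4607) + 893/(256*(2 + 29 + 40)) = 3882/4607 + (893/256)/71 = 3882/4607 + (893/256)*(1/71) = 3882/4607 + 893/18176 = 74673283/83736832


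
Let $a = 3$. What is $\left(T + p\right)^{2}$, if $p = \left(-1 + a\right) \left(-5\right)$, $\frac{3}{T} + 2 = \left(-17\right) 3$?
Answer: $\frac{284089}{2809} \approx 101.14$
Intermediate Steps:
$T = - \frac{3}{53}$ ($T = \frac{3}{-2 - 51} = \frac{3}{-53} = 3 \left(- \frac{1}{53}\right) = - \frac{3}{53} \approx -0.056604$)
$p = -10$ ($p = \left(-1 + 3\right) \left(-5\right) = 2 \left(-5\right) = -10$)
$\left(T + p\right)^{2} = \left(- \frac{3}{53} - 10\right)^{2} = \left(- \frac{533}{53}\right)^{2} = \frac{284089}{2809}$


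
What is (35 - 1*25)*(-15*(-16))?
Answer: 2400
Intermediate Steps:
(35 - 1*25)*(-15*(-16)) = (35 - 25)*240 = 10*240 = 2400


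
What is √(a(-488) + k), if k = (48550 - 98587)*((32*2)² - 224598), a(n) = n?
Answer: √11033258086 ≈ 1.0504e+5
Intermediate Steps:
k = 11033258574 (k = -50037*(64² - 224598) = -50037*(4096 - 224598) = -50037*(-220502) = 11033258574)
√(a(-488) + k) = √(-488 + 11033258574) = √11033258086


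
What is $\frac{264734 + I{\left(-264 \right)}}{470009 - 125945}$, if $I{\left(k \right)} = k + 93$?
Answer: $\frac{264563}{344064} \approx 0.76894$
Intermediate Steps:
$I{\left(k \right)} = 93 + k$
$\frac{264734 + I{\left(-264 \right)}}{470009 - 125945} = \frac{264734 + \left(93 - 264\right)}{470009 - 125945} = \frac{264734 - 171}{344064} = 264563 \cdot \frac{1}{344064} = \frac{264563}{344064}$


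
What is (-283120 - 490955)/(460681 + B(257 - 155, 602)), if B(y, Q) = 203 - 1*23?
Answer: -774075/460861 ≈ -1.6796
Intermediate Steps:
B(y, Q) = 180 (B(y, Q) = 203 - 23 = 180)
(-283120 - 490955)/(460681 + B(257 - 155, 602)) = (-283120 - 490955)/(460681 + 180) = -774075/460861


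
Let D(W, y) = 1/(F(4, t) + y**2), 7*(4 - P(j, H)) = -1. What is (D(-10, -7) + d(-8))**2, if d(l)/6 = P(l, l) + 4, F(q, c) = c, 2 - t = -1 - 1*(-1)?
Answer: 304467601/127449 ≈ 2388.9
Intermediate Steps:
P(j, H) = 29/7 (P(j, H) = 4 - 1/7*(-1) = 4 + 1/7 = 29/7)
t = 2 (t = 2 - (-1 - 1*(-1)) = 2 - (-1 + 1) = 2 - 1*0 = 2 + 0 = 2)
D(W, y) = 1/(2 + y**2)
d(l) = 342/7 (d(l) = 6*(29/7 + 4) = 6*(57/7) = 342/7)
(D(-10, -7) + d(-8))**2 = (1/(2 + (-7)**2) + 342/7)**2 = (1/(2 + 49) + 342/7)**2 = (1/51 + 342/7)**2 = (17449/357)**2 = 304467601/127449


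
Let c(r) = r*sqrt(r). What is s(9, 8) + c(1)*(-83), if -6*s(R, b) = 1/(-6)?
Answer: -2987/36 ≈ -82.972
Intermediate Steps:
s(R, b) = 1/36 (s(R, b) = -1/6/(-6) = -1/6*(-1/6) = 1/36)
c(r) = r**(3/2)
s(9, 8) + c(1)*(-83) = 1/36 + 1**(3/2)*(-83) = 1/36 + 1*(-83) = 1/36 - 83 = -2987/36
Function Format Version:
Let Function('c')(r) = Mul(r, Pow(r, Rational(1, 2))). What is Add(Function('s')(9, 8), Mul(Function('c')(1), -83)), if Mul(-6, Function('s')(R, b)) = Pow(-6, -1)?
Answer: Rational(-2987, 36) ≈ -82.972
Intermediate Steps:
Function('s')(R, b) = Rational(1, 36) (Function('s')(R, b) = Mul(Rational(-1, 6), Pow(-6, -1)) = Mul(Rational(-1, 6), Rational(-1, 6)) = Rational(1, 36))
Function('c')(r) = Pow(r, Rational(3, 2))
Add(Function('s')(9, 8), Mul(Function('c')(1), -83)) = Add(Rational(1, 36), Mul(Pow(1, Rational(3, 2)), -83)) = Add(Rational(1, 36), Mul(1, -83)) = Add(Rational(1, 36), -83) = Rational(-2987, 36)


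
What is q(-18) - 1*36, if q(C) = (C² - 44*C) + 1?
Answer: 1081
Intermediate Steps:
q(C) = 1 + C² - 44*C
q(-18) - 1*36 = (1 + (-18)² - 44*(-18)) - 1*36 = (1 + 324 + 792) - 36 = 1117 - 36 = 1081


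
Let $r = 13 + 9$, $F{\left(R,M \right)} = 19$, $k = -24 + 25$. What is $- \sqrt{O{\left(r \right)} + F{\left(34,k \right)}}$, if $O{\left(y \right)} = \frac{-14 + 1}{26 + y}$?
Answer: $- \frac{\sqrt{2697}}{12} \approx -4.3277$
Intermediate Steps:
$k = 1$
$r = 22$
$O{\left(y \right)} = - \frac{13}{26 + y}$
$- \sqrt{O{\left(r \right)} + F{\left(34,k \right)}} = - \sqrt{- \frac{13}{26 + 22} + 19} = - \sqrt{- \frac{13}{48} + 19} = - \sqrt{\frac{899}{48}} = - \frac{\sqrt{2697}}{12}$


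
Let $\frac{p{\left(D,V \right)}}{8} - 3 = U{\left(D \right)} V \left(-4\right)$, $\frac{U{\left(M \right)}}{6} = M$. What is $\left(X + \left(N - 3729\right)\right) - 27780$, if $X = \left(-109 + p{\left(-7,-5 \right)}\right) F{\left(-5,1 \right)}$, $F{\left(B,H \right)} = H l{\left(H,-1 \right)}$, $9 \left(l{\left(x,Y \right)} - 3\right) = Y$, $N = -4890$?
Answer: $- \frac{504521}{9} \approx -56058.0$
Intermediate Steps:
$U{\left(M \right)} = 6 M$
$l{\left(x,Y \right)} = 3 + \frac{Y}{9}$
$p{\left(D,V \right)} = 24 - 192 D V$ ($p{\left(D,V \right)} = 24 + 8 \cdot 6 D V \left(-4\right) = 24 + 8 \left(- 24 D V\right) = 24 - 192 D V$)
$F{\left(B,H \right)} = \frac{26 H}{9}$ ($F{\left(B,H \right)} = H \left(3 + \frac{1}{9} \left(-1\right)\right) = H \left(3 - \frac{1}{9}\right) = H \frac{26}{9} = \frac{26 H}{9}$)
$X = - \frac{176930}{9}$ ($X = \left(-109 + \left(24 - \left(-1344\right) \left(-5\right)\right)\right) \frac{26}{9} \cdot 1 = \left(-109 + \left(24 - 6720\right)\right) \frac{26}{9} = \left(-109 - 6696\right) \frac{26}{9} = \left(-6805\right) \frac{26}{9} = - \frac{176930}{9} \approx -19659.0$)
$\left(X + \left(N - 3729\right)\right) - 27780 = \left(- \frac{176930}{9} - 8619\right) - 27780 = - \frac{254501}{9} - 27780 = - \frac{504521}{9}$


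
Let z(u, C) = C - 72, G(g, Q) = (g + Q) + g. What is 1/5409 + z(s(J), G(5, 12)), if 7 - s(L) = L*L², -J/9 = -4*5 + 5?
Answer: -270449/5409 ≈ -50.000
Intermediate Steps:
J = 135 (J = -9*(-4*5 + 5) = -9*(-20 + 5) = -9*(-15) = 135)
s(L) = 7 - L³ (s(L) = 7 - L*L² = 7 - L³)
G(g, Q) = Q + 2*g (G(g, Q) = (Q + g) + g = Q + 2*g)
z(u, C) = -72 + C
1/5409 + z(s(J), G(5, 12)) = 1/5409 + (-72 + (12 + 2*5)) = 1/5409 + (-72 + (12 + 10)) = 1/5409 + (-72 + 22) = 1/5409 - 50 = -270449/5409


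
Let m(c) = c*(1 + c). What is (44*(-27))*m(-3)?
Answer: -7128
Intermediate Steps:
(44*(-27))*m(-3) = (44*(-27))*(-3*(1 - 3)) = -(-3564)*(-2) = -1188*6 = -7128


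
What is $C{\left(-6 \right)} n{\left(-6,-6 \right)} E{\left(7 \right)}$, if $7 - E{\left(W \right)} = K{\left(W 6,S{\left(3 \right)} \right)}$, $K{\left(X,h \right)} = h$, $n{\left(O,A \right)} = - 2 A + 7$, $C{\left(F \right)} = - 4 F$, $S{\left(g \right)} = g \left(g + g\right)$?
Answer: $-5016$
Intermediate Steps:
$S{\left(g \right)} = 2 g^{2}$ ($S{\left(g \right)} = g 2 g = 2 g^{2}$)
$n{\left(O,A \right)} = 7 - 2 A$
$E{\left(W \right)} = -11$ ($E{\left(W \right)} = 7 - 2 \cdot 3^{2} = 7 - 2 \cdot 9 = 7 - 18 = -11$)
$C{\left(-6 \right)} n{\left(-6,-6 \right)} E{\left(7 \right)} = \left(-4\right) \left(-6\right) \left(7 - -12\right) \left(-11\right) = 24 \left(7 + 12\right) \left(-11\right) = 24 \cdot 19 \left(-11\right) = 456 \left(-11\right) = -5016$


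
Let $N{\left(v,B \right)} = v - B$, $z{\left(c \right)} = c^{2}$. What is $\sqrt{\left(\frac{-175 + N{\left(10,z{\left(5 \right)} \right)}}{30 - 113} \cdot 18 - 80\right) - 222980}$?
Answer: $\frac{4 i \sqrt{96023530}}{83} \approx 472.25 i$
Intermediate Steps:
$\sqrt{\left(\frac{-175 + N{\left(10,z{\left(5 \right)} \right)}}{30 - 113} \cdot 18 - 80\right) - 222980} = \sqrt{\left(\frac{-175 + \left(10 - 5^{2}\right)}{30 - 113} \cdot 18 - 80\right) - 222980} = \sqrt{\left(\frac{-175 + \left(10 - 25\right)}{-83} \cdot 18 - 80\right) - 222980} = \sqrt{\left(\left(-175 + \left(10 - 25\right)\right) \left(- \frac{1}{83}\right) 18 - 80\right) - 222980} = \sqrt{\left(\left(-175 - 15\right) \left(- \frac{1}{83}\right) 18 - 80\right) - 222980} = \sqrt{\left(\left(-190\right) \left(- \frac{1}{83}\right) 18 - 80\right) - 222980} = \sqrt{\left(\frac{190}{83} \cdot 18 - 80\right) - 222980} = \sqrt{\left(\frac{3420}{83} - 80\right) - 222980} = \sqrt{- \frac{3220}{83} - 222980} = \sqrt{- \frac{18510560}{83}} = \frac{4 i \sqrt{96023530}}{83}$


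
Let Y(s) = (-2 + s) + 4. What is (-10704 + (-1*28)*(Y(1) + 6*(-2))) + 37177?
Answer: 26725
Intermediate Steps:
Y(s) = 2 + s
(-10704 + (-1*28)*(Y(1) + 6*(-2))) + 37177 = (-10704 + (-1*28)*((2 + 1) + 6*(-2))) + 37177 = (-10704 - 28*(3 - 12)) + 37177 = (-10704 - 28*(-9)) + 37177 = (-10704 + 252) + 37177 = -10452 + 37177 = 26725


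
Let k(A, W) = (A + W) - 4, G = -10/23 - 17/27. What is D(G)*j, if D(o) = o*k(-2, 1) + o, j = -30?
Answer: -26440/207 ≈ -127.73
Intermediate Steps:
G = -661/621 (G = -10*1/23 - 17*1/27 = -10/23 - 17/27 = -661/621 ≈ -1.0644)
k(A, W) = -4 + A + W
D(o) = -4*o (D(o) = o*(-4 - 2 + 1) + o = o*(-5) + o = -5*o + o = -4*o)
D(G)*j = -4*(-661/621)*(-30) = (2644/621)*(-30) = -26440/207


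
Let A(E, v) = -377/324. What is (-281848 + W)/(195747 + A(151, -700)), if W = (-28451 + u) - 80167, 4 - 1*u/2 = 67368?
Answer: -170162856/63421651 ≈ -2.6830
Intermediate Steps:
u = -134728 (u = 8 - 2*67368 = 8 - 134736 = -134728)
A(E, v) = -377/324 (A(E, v) = -377*1/324 = -377/324)
W = -243346 (W = (-28451 - 134728) - 80167 = -163179 - 80167 = -243346)
(-281848 + W)/(195747 + A(151, -700)) = (-281848 - 243346)/(195747 - 377/324) = -525194/63421651/324 = -525194*324/63421651 = -170162856/63421651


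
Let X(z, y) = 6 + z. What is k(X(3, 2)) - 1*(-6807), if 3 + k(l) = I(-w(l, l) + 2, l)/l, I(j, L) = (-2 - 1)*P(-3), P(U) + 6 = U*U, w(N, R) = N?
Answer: 6803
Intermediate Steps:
P(U) = -6 + U² (P(U) = -6 + U*U = -6 + U²)
I(j, L) = -9 (I(j, L) = (-2 - 1)*(-6 + (-3)²) = -3*(-6 + 9) = -3*3 = -9)
k(l) = -3 - 9/l
k(X(3, 2)) - 1*(-6807) = (-3 - 9/(6 + 3)) - 1*(-6807) = (-3 - 9/9) + 6807 = (-3 - 9*⅑) + 6807 = (-3 - 1) + 6807 = -4 + 6807 = 6803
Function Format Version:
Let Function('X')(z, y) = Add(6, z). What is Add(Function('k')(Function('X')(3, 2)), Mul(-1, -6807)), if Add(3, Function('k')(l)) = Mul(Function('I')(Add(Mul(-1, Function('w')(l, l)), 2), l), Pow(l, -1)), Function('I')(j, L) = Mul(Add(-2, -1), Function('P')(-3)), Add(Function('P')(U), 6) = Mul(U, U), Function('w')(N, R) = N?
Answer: 6803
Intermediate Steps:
Function('P')(U) = Add(-6, Pow(U, 2)) (Function('P')(U) = Add(-6, Mul(U, U)) = Add(-6, Pow(U, 2)))
Function('I')(j, L) = -9 (Function('I')(j, L) = Mul(Add(-2, -1), Add(-6, Pow(-3, 2))) = Mul(-3, Add(-6, 9)) = Mul(-3, 3) = -9)
Function('k')(l) = Add(-3, Mul(-9, Pow(l, -1)))
Add(Function('k')(Function('X')(3, 2)), Mul(-1, -6807)) = Add(Add(-3, Mul(-9, Pow(Add(6, 3), -1))), Mul(-1, -6807)) = Add(Add(-3, Mul(-9, Pow(9, -1))), 6807) = Add(Add(-3, Mul(-9, Rational(1, 9))), 6807) = Add(Add(-3, -1), 6807) = Add(-4, 6807) = 6803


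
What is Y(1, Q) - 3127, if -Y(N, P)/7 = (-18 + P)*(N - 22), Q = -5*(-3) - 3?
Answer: -4009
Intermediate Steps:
Q = 12 (Q = 15 - 3 = 12)
Y(N, P) = -7*(-22 + N)*(-18 + P) (Y(N, P) = -7*(-18 + P)*(N - 22) = -7*(-18 + P)*(-22 + N) = -7*(-22 + N)*(-18 + P))
Y(1, Q) - 3127 = (-2772 + 126*1 + 154*12 - 7*1*12) - 3127 = (-2772 + 126 + 1848 - 84) - 3127 = -882 - 3127 = -4009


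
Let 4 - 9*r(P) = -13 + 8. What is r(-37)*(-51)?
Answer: -51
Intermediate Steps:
r(P) = 1 (r(P) = 4/9 - (-13 + 8)/9 = 4/9 - 1/9*(-5) = 4/9 + 5/9 = 1)
r(-37)*(-51) = 1*(-51) = -51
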